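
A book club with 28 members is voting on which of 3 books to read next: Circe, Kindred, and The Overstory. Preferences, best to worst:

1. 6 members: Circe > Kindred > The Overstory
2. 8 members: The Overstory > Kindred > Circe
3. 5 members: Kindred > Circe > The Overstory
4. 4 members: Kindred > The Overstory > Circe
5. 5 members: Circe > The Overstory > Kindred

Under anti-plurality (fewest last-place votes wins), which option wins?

Kindred

Last-place votes: Circe 12, Kindred 5, The Overstory 11.
Kindred is ranked last by the fewest voters, so Kindred wins.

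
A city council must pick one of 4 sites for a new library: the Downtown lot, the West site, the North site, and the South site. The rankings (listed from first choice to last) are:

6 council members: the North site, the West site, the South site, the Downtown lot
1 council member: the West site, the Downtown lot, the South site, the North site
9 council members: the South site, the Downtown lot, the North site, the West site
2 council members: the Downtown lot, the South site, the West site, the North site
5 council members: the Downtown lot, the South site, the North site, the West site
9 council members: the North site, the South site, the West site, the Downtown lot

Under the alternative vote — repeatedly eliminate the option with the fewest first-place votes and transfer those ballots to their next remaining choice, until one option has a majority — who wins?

the South site

Round 1: the Downtown lot 7, the West site 1, the North site 15, the South site 9. Eliminate the West site.
Round 2: the Downtown lot 8, the North site 15, the South site 9. Eliminate the Downtown lot.
Round 3: the North site 15, the South site 17. The South site has a majority.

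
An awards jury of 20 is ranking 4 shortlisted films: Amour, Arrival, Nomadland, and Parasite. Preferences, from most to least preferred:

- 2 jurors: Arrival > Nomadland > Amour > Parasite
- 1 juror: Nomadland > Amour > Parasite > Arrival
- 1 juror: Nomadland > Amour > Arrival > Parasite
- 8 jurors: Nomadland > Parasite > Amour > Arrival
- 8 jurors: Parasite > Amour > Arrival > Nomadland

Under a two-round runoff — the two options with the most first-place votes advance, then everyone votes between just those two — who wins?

Nomadland

Round 1 first-place votes: Amour 0, Arrival 2, Nomadland 10, Parasite 8.
Nomadland and Parasite advance.
Runoff: Nomadland is preferred to Parasite by 12 voters; Parasite by 8.
Nomadland wins the runoff.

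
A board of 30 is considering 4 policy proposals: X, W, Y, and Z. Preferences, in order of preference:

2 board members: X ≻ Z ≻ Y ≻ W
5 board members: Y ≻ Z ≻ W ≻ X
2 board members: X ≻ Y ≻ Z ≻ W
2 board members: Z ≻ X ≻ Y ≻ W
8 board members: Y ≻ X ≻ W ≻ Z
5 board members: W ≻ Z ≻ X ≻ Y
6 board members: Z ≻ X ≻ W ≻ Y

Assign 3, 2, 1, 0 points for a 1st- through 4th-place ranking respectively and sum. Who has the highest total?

X: 2·3 + 5·0 + 2·3 + 2·2 + 8·2 + 5·1 + 6·2 = 49
W: 2·0 + 5·1 + 2·0 + 2·0 + 8·1 + 5·3 + 6·1 = 34
Y: 2·1 + 5·3 + 2·2 + 2·1 + 8·3 + 5·0 + 6·0 = 47
Z: 2·2 + 5·2 + 2·1 + 2·3 + 8·0 + 5·2 + 6·3 = 50
Z has the highest Borda score (50).

Z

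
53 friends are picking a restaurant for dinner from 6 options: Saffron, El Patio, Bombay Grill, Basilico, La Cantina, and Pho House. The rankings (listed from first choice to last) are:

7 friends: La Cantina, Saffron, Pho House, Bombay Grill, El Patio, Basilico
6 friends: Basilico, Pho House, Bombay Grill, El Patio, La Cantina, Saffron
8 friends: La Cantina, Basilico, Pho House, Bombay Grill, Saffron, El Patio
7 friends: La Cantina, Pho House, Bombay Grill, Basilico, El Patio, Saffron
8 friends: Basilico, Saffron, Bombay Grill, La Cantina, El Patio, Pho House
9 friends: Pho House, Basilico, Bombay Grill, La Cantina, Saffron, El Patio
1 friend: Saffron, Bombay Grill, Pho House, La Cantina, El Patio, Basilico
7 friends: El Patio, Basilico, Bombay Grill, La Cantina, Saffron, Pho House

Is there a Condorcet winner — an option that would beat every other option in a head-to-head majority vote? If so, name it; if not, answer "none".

Basilico vs Saffron: 45–8 for Basilico.
Basilico vs El Patio: 38–15 for Basilico.
Basilico vs Bombay Grill: 38–15 for Basilico.
Basilico vs La Cantina: 30–23 for Basilico.
Basilico vs Pho House: 29–24 for Basilico.
Basilico beats every other option head-to-head.

Basilico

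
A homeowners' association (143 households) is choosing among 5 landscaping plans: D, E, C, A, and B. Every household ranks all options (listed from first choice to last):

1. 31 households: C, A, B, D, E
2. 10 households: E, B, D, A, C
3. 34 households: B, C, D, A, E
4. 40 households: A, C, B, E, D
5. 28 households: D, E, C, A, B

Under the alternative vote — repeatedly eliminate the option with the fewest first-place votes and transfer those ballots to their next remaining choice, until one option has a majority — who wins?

C

Round 1: D 28, E 10, C 31, A 40, B 34. Eliminate E.
Round 2: D 28, C 31, A 40, B 44. Eliminate D.
Round 3: C 59, A 40, B 44. Eliminate A.
Round 4: C 99, B 44. C has a majority.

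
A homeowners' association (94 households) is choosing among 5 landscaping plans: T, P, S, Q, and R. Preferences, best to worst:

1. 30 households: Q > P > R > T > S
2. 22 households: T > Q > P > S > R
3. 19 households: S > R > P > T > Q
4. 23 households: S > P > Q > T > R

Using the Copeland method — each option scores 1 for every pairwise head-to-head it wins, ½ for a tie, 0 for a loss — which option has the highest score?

T: beats S; loses to P, Q, and R → score 1.
P: beats T, S, and R; loses to Q → score 3.
S: beats R; loses to T, P, and Q → score 1.
Q: beats T, P, S, and R → score 4.
R: beats T; loses to P, S, and Q → score 1.
Q has the best pairwise record.

Q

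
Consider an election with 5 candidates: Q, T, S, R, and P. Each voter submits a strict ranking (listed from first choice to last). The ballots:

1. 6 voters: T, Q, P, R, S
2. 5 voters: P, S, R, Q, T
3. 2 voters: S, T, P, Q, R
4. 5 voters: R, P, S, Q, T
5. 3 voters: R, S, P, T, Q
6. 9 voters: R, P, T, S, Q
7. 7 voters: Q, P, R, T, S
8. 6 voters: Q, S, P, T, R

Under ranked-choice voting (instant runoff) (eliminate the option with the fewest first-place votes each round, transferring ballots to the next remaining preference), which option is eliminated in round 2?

Round 1: Q 13, T 6, S 2, R 17, P 5. Eliminate S.
Round 2: Q 13, T 8, R 17, P 5. Eliminate P.

P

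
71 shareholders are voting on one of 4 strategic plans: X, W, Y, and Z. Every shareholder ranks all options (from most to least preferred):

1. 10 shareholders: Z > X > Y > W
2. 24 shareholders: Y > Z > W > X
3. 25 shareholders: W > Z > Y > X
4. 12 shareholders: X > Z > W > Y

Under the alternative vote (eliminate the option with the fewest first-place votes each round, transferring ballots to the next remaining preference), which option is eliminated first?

Round 1: X 12, W 25, Y 24, Z 10. Eliminate Z.

Z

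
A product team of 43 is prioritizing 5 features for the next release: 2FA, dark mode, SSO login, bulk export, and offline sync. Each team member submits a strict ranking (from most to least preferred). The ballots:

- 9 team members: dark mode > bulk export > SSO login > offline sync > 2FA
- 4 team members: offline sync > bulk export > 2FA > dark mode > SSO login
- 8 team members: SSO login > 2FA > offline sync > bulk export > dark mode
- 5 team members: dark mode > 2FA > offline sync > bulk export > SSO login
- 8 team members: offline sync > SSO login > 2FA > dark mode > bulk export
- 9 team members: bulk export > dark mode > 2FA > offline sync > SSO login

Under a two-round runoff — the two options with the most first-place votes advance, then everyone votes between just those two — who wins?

Round 1 first-place votes: 2FA 0, dark mode 14, SSO login 8, bulk export 9, offline sync 12.
dark mode and offline sync advance.
Runoff: dark mode is preferred to offline sync by 23 voters; offline sync by 20.
dark mode wins the runoff.

dark mode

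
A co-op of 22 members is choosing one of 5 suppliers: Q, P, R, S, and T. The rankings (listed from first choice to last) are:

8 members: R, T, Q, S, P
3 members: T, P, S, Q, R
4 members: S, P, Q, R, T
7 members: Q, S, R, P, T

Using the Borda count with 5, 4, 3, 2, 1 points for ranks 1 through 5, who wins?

Q: 8·3 + 3·2 + 4·3 + 7·5 = 77
P: 8·1 + 3·4 + 4·4 + 7·2 = 50
R: 8·5 + 3·1 + 4·2 + 7·3 = 72
S: 8·2 + 3·3 + 4·5 + 7·4 = 73
T: 8·4 + 3·5 + 4·1 + 7·1 = 58
Q has the highest Borda score (77).

Q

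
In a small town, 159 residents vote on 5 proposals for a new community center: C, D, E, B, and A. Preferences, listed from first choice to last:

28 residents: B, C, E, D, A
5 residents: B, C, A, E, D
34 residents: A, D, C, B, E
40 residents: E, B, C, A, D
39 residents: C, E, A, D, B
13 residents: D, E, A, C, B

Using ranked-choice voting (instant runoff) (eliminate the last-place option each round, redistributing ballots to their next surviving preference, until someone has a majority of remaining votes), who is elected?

Round 1: C 39, D 13, E 40, B 33, A 34. Eliminate D.
Round 2: C 39, E 53, B 33, A 34. Eliminate B.
Round 3: C 72, E 53, A 34. Eliminate A.
Round 4: C 106, E 53. C has a majority.

C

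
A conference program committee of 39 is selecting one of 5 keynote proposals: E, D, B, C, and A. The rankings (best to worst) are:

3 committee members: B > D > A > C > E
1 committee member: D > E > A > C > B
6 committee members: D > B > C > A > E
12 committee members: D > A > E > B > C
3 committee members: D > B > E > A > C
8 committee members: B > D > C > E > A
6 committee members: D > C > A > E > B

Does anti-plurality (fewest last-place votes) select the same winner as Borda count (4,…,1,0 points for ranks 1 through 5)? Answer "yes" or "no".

Anti-plurality — last-place votes: E 9, D 0, B 7, C 15, A 8. Winner: D.
Borda — scores: E 47, D 145, B 83, C 50, A 65. Winner: D.
The two methods agree.

yes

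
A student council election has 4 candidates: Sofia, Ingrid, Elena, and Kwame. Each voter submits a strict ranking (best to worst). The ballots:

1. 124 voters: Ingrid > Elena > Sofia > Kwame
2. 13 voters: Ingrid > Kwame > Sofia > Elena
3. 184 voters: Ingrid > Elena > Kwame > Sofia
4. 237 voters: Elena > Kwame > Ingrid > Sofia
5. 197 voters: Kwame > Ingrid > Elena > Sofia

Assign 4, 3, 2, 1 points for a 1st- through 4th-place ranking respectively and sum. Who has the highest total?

Ingrid

Sofia: 124·2 + 13·2 + 184·1 + 237·1 + 197·1 = 892
Ingrid: 124·4 + 13·4 + 184·4 + 237·2 + 197·3 = 2349
Elena: 124·3 + 13·1 + 184·3 + 237·4 + 197·2 = 2279
Kwame: 124·1 + 13·3 + 184·2 + 237·3 + 197·4 = 2030
Ingrid has the highest Borda score (2349).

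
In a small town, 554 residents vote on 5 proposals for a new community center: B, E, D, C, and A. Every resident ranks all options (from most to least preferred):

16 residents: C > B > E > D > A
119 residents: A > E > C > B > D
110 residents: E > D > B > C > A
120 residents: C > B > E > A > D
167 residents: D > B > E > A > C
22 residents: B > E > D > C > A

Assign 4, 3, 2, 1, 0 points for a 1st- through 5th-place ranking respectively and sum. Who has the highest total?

E

B: 16·3 + 119·1 + 110·2 + 120·3 + 167·3 + 22·4 = 1336
E: 16·2 + 119·3 + 110·4 + 120·2 + 167·2 + 22·3 = 1469
D: 16·1 + 119·0 + 110·3 + 120·0 + 167·4 + 22·2 = 1058
C: 16·4 + 119·2 + 110·1 + 120·4 + 167·0 + 22·1 = 914
A: 16·0 + 119·4 + 110·0 + 120·1 + 167·1 + 22·0 = 763
E has the highest Borda score (1469).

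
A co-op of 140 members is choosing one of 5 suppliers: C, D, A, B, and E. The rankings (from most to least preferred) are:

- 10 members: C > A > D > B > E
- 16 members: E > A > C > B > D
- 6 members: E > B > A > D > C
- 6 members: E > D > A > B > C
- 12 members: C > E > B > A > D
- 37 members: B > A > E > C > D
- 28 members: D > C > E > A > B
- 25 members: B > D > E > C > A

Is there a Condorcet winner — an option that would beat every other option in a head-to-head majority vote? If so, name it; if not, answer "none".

B

B vs C: 74–66 for B.
B vs D: 96–44 for B.
B vs A: 80–60 for B.
B vs E: 72–68 for B.
B beats every other option head-to-head.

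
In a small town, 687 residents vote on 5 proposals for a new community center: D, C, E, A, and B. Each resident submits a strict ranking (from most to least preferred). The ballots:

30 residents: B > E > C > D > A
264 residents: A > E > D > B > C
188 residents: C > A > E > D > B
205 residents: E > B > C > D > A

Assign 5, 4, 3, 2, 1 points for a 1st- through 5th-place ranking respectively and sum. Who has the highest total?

E

D: 30·2 + 264·3 + 188·2 + 205·2 = 1638
C: 30·3 + 264·1 + 188·5 + 205·3 = 1909
E: 30·4 + 264·4 + 188·3 + 205·5 = 2765
A: 30·1 + 264·5 + 188·4 + 205·1 = 2307
B: 30·5 + 264·2 + 188·1 + 205·4 = 1686
E has the highest Borda score (2765).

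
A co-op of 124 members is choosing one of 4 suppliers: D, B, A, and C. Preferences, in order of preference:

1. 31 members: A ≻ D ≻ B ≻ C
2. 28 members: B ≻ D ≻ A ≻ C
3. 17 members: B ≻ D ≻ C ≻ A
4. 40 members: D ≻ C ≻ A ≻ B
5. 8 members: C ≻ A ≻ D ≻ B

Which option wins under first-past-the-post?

First-place votes: D 40, B 45, A 31, C 8.
B has the most first-place votes.

B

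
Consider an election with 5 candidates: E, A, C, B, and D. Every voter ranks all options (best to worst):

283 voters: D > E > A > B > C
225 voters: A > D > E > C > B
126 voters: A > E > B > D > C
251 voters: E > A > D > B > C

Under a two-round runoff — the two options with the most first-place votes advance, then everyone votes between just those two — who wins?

Round 1 first-place votes: E 251, A 351, C 0, B 0, D 283.
A and D advance.
Runoff: A is preferred to D by 602 voters; D by 283.
A wins the runoff.

A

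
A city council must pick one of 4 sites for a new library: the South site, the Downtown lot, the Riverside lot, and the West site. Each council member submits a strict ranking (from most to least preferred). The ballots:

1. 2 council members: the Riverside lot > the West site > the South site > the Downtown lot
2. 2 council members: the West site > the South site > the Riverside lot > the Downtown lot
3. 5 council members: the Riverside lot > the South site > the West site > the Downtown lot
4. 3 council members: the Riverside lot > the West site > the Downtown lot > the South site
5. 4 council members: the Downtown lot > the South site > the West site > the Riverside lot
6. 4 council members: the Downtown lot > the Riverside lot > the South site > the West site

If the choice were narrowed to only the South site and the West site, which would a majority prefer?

Voters preferring the South site to the West site: 13; preferring the West site to the South site: 7.
the South site wins the head-to-head.

the South site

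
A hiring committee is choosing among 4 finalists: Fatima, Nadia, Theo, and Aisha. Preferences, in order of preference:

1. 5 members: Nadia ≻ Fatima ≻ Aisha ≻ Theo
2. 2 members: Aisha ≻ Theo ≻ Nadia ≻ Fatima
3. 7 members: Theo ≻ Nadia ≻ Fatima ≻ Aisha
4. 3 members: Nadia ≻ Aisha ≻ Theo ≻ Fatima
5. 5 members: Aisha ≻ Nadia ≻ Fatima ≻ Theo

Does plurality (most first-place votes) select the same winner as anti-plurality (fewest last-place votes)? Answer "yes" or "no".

Plurality — first-place votes: Fatima 0, Nadia 8, Theo 7, Aisha 7. Winner: Nadia.
Anti-plurality — last-place votes: Fatima 5, Nadia 0, Theo 10, Aisha 7. Winner: Nadia.
The two methods agree.

yes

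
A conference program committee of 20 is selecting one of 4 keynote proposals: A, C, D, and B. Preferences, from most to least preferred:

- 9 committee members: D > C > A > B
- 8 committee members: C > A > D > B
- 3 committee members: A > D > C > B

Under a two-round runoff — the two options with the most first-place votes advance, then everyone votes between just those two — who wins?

D

Round 1 first-place votes: A 3, C 8, D 9, B 0.
D and C advance.
Runoff: D is preferred to C by 12 voters; C by 8.
D wins the runoff.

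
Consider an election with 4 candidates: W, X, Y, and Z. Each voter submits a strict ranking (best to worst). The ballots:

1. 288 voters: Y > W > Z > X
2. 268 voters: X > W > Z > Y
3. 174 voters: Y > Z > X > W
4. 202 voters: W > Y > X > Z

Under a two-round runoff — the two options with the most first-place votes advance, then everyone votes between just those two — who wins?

Y

Round 1 first-place votes: W 202, X 268, Y 462, Z 0.
Y and X advance.
Runoff: Y is preferred to X by 664 voters; X by 268.
Y wins the runoff.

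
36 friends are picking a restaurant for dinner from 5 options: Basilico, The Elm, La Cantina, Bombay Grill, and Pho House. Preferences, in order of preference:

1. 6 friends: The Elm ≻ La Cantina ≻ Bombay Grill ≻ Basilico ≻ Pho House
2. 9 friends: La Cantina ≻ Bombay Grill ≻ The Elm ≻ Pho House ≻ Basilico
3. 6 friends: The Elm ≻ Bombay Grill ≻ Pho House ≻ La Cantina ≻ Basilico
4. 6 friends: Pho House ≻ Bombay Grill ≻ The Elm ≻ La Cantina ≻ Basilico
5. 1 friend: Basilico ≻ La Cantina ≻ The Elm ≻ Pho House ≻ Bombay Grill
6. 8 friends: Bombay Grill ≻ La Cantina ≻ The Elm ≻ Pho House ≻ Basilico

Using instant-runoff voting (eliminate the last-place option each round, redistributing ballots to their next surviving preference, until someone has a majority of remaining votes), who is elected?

Bombay Grill

Round 1: Basilico 1, The Elm 12, La Cantina 9, Bombay Grill 8, Pho House 6. Eliminate Basilico.
Round 2: The Elm 12, La Cantina 10, Bombay Grill 8, Pho House 6. Eliminate Pho House.
Round 3: The Elm 12, La Cantina 10, Bombay Grill 14. Eliminate La Cantina.
Round 4: The Elm 13, Bombay Grill 23. Bombay Grill has a majority.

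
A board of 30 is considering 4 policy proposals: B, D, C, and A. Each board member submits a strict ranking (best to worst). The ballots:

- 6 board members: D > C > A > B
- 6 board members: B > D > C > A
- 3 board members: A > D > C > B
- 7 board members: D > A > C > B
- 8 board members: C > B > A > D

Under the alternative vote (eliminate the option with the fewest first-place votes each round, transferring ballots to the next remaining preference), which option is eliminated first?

Round 1: B 6, D 13, C 8, A 3. Eliminate A.

A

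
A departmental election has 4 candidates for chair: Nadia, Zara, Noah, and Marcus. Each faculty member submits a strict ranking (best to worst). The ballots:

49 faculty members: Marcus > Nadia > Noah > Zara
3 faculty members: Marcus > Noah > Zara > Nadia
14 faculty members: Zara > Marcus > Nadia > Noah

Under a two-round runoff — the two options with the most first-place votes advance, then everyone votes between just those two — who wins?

Round 1 first-place votes: Nadia 0, Zara 14, Noah 0, Marcus 52.
Marcus and Zara advance.
Runoff: Marcus is preferred to Zara by 52 voters; Zara by 14.
Marcus wins the runoff.

Marcus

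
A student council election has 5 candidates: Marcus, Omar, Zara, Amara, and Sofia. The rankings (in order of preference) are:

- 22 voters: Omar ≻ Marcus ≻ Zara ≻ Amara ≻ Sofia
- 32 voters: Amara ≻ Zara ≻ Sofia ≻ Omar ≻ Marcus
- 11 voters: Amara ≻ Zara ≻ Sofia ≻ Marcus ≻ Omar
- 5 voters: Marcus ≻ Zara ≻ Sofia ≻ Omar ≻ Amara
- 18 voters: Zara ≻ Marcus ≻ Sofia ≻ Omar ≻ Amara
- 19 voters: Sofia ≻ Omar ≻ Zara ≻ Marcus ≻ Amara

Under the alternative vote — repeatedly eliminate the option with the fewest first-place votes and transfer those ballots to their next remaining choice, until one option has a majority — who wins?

Round 1: Marcus 5, Omar 22, Zara 18, Amara 43, Sofia 19. Eliminate Marcus.
Round 2: Omar 22, Zara 23, Amara 43, Sofia 19. Eliminate Sofia.
Round 3: Omar 41, Zara 23, Amara 43. Eliminate Zara.
Round 4: Omar 64, Amara 43. Omar has a majority.

Omar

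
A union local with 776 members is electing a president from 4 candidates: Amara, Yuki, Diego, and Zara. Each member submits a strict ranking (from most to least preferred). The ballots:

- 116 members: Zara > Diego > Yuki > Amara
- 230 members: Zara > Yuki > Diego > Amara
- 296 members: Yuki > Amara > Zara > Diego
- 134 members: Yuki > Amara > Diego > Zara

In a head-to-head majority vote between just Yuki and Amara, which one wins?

Yuki

Voters preferring Yuki to Amara: 776; preferring Amara to Yuki: 0.
Yuki wins the head-to-head.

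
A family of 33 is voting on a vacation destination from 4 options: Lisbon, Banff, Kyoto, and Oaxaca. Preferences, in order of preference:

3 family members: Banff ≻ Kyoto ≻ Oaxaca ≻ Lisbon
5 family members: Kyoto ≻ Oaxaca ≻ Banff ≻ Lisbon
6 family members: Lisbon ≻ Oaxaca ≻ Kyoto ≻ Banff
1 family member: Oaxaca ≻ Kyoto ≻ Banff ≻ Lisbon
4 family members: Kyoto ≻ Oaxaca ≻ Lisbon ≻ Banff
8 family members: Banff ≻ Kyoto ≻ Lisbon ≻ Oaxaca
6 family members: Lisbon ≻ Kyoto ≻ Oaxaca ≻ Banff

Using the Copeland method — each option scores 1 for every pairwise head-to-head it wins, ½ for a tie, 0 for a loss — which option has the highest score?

Kyoto

Lisbon: beats Oaxaca; loses to Banff and Kyoto → score 1.
Banff: beats Lisbon; loses to Kyoto and Oaxaca → score 1.
Kyoto: beats Lisbon, Banff, and Oaxaca → score 3.
Oaxaca: beats Banff; loses to Lisbon and Kyoto → score 1.
Kyoto has the best pairwise record.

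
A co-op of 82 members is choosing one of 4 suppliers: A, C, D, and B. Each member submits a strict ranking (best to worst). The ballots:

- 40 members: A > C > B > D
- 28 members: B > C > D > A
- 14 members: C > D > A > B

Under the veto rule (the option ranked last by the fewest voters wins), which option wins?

C

Last-place votes: A 28, C 0, D 40, B 14.
C is ranked last by the fewest voters, so C wins.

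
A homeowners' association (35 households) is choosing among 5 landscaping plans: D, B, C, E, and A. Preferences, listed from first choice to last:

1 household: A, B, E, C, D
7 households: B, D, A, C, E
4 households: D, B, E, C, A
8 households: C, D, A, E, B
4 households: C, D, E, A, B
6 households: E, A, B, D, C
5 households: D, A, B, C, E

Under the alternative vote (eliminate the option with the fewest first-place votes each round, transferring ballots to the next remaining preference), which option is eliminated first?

Round 1: D 9, B 7, C 12, E 6, A 1. Eliminate A.

A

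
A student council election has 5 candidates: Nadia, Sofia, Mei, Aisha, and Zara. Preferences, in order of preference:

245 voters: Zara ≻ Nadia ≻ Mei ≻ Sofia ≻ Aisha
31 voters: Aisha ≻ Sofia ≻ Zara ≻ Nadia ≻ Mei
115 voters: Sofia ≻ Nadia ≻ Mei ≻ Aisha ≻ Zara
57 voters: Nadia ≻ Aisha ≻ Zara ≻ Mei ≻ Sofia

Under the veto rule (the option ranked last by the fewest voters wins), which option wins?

Last-place votes: Nadia 0, Sofia 57, Mei 31, Aisha 245, Zara 115.
Nadia is ranked last by the fewest voters, so Nadia wins.

Nadia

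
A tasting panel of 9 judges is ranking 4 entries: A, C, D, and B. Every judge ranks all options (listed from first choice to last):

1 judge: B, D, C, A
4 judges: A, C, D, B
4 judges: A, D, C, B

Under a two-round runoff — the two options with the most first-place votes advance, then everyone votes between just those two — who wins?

Round 1 first-place votes: A 8, C 0, D 0, B 1.
A and B advance.
Runoff: A is preferred to B by 8 voters; B by 1.
A wins the runoff.

A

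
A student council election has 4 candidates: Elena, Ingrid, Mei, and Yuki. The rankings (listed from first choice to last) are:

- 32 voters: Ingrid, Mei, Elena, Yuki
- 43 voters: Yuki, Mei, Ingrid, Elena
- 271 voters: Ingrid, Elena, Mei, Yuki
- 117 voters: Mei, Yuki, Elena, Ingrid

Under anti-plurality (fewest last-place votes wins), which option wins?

Mei

Last-place votes: Elena 43, Ingrid 117, Mei 0, Yuki 303.
Mei is ranked last by the fewest voters, so Mei wins.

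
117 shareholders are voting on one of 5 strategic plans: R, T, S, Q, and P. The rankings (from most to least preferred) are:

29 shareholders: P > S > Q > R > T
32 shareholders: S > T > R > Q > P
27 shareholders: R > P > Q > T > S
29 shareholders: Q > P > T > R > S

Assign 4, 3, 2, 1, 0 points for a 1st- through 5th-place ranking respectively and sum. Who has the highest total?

P

R: 29·1 + 32·2 + 27·4 + 29·1 = 230
T: 29·0 + 32·3 + 27·1 + 29·2 = 181
S: 29·3 + 32·4 + 27·0 + 29·0 = 215
Q: 29·2 + 32·1 + 27·2 + 29·4 = 260
P: 29·4 + 32·0 + 27·3 + 29·3 = 284
P has the highest Borda score (284).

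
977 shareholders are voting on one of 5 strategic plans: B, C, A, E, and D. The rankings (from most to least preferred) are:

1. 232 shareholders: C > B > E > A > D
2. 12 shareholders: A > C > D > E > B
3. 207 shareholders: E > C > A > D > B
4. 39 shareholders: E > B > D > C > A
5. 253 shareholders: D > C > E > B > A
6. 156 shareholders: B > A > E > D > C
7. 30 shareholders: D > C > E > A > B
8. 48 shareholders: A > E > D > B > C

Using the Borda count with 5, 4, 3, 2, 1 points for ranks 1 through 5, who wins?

B: 232·4 + 12·1 + 207·1 + 39·4 + 253·2 + 156·5 + 30·1 + 48·2 = 2715
C: 232·5 + 12·4 + 207·4 + 39·2 + 253·4 + 156·1 + 30·4 + 48·1 = 3450
A: 232·2 + 12·5 + 207·3 + 39·1 + 253·1 + 156·4 + 30·2 + 48·5 = 2361
E: 232·3 + 12·2 + 207·5 + 39·5 + 253·3 + 156·3 + 30·3 + 48·4 = 3459
D: 232·1 + 12·3 + 207·2 + 39·3 + 253·5 + 156·2 + 30·5 + 48·3 = 2670
E has the highest Borda score (3459).

E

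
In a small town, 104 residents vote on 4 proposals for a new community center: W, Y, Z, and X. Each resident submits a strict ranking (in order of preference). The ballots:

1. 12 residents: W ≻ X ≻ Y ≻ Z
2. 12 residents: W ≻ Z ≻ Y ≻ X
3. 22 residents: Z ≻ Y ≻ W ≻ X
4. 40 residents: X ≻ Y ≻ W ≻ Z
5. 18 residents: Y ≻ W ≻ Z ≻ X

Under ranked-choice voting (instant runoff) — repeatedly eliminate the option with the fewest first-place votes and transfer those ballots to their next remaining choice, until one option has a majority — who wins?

Round 1: W 24, Y 18, Z 22, X 40. Eliminate Y.
Round 2: W 42, Z 22, X 40. Eliminate Z.
Round 3: W 64, X 40. W has a majority.

W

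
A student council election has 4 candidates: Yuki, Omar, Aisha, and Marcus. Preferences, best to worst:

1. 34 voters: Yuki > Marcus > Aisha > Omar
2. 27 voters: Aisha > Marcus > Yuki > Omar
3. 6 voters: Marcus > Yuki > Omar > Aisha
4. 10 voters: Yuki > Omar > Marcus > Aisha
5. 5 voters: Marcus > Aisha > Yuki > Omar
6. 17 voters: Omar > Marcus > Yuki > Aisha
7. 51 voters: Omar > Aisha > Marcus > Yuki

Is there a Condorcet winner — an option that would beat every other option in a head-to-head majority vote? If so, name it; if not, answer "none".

none

Checking pairwise contests:
Aisha beats Yuki 83–67.
Yuki beats Omar 82–68.
Omar beats Aisha 84–66.
Omar beats Marcus 78–72.
Every option loses at least one head-to-head, so there is no Condorcet winner.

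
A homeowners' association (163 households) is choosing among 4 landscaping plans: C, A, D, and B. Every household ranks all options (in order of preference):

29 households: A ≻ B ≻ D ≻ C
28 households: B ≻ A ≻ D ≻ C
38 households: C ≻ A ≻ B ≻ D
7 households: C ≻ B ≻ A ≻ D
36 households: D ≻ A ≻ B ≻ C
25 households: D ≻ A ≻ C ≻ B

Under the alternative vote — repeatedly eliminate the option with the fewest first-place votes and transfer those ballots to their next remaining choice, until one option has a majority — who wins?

Round 1: C 45, A 29, D 61, B 28. Eliminate B.
Round 2: C 45, A 57, D 61. Eliminate C.
Round 3: A 102, D 61. A has a majority.

A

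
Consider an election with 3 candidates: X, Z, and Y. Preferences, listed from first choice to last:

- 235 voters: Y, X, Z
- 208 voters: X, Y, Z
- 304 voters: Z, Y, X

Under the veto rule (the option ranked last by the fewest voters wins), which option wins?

Y

Last-place votes: X 304, Z 443, Y 0.
Y is ranked last by the fewest voters, so Y wins.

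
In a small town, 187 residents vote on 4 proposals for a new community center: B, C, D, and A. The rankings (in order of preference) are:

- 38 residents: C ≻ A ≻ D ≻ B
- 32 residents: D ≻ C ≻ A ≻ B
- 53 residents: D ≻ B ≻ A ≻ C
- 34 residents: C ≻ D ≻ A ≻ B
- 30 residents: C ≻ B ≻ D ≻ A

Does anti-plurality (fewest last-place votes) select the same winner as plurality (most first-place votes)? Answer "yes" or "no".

Anti-plurality — last-place votes: B 104, C 53, D 0, A 30. Winner: D.
Plurality — first-place votes: B 0, C 102, D 85, A 0. Winner: C.
The two methods disagree.

no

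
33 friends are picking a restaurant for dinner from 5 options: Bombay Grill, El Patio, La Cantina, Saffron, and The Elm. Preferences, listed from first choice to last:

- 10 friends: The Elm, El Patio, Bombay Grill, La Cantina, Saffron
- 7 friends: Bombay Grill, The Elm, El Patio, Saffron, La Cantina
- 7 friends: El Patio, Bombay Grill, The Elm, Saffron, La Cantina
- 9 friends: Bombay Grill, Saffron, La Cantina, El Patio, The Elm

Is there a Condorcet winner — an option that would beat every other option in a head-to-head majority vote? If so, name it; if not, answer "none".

none

Checking pairwise contests:
El Patio beats Bombay Grill 17–16.
The Elm beats El Patio 17–16.
Bombay Grill beats La Cantina 33–0.
Bombay Grill beats Saffron 33–0.
Bombay Grill beats The Elm 23–10.
Every option loses at least one head-to-head, so there is no Condorcet winner.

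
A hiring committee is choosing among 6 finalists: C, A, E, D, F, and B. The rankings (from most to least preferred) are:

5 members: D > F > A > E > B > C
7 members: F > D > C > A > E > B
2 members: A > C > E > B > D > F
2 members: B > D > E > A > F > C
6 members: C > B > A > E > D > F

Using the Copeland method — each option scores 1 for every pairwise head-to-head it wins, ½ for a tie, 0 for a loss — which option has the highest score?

D

C: beats A, E, and B; loses to D and F → score 3.
A: beats E and B; loses to C, D, and F → score 2.
E: beats B; loses to C, A, D, and F → score 1.
D: beats C, A, E, F, and B → score 5.
F: beats C, A, E, and B; loses to D → score 4.
B: loses to C, A, E, D, and F → score 0.
D has the best pairwise record.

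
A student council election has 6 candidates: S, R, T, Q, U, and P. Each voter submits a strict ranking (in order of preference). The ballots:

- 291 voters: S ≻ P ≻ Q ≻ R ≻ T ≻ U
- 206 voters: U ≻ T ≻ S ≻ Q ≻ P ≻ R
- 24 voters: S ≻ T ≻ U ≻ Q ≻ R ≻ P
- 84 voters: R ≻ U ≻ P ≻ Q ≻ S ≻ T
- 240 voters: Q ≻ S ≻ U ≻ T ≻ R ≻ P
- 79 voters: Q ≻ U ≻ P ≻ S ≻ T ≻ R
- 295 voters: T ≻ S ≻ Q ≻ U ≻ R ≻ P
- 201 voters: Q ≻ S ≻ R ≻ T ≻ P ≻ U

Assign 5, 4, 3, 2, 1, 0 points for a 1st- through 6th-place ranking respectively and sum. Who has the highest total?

S

S: 291·5 + 206·3 + 24·5 + 84·1 + 240·4 + 79·2 + 295·4 + 201·4 = 5379
R: 291·2 + 206·0 + 24·1 + 84·5 + 240·1 + 79·0 + 295·1 + 201·3 = 2164
T: 291·1 + 206·4 + 24·4 + 84·0 + 240·2 + 79·1 + 295·5 + 201·2 = 3647
Q: 291·3 + 206·2 + 24·2 + 84·2 + 240·5 + 79·5 + 295·3 + 201·5 = 4986
U: 291·0 + 206·5 + 24·3 + 84·4 + 240·3 + 79·4 + 295·2 + 201·0 = 3064
P: 291·4 + 206·1 + 24·0 + 84·3 + 240·0 + 79·3 + 295·0 + 201·1 = 2060
S has the highest Borda score (5379).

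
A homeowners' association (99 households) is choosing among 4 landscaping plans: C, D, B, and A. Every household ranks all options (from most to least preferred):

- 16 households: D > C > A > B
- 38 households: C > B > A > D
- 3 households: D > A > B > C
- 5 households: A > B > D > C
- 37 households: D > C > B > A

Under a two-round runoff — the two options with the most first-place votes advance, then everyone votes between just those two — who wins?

D

Round 1 first-place votes: C 38, D 56, B 0, A 5.
D and C advance.
Runoff: D is preferred to C by 61 voters; C by 38.
D wins the runoff.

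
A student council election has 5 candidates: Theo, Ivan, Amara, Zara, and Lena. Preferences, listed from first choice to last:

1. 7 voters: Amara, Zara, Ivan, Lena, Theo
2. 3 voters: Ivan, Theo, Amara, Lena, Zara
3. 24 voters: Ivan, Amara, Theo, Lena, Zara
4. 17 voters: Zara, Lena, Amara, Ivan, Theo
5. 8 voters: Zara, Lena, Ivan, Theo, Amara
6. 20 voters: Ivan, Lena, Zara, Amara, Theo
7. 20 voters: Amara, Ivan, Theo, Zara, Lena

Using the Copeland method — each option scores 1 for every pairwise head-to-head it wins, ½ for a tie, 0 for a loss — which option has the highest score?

Theo: loses to Ivan, Amara, Zara, and Lena → score 0.
Ivan: beats Theo, Amara, Zara, and Lena → score 4.
Amara: beats Theo, Zara, and Lena; loses to Ivan → score 3.
Zara: beats Theo and Lena; loses to Ivan and Amara → score 2.
Lena: beats Theo; loses to Ivan, Amara, and Zara → score 1.
Ivan has the best pairwise record.

Ivan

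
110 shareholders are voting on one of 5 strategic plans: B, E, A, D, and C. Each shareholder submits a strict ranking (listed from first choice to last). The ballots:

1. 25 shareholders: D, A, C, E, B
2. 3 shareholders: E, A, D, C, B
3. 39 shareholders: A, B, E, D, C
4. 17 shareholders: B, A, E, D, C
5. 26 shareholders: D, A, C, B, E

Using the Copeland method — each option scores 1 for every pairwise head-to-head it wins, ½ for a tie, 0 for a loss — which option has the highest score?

A

B: beats E, D, and C; loses to A → score 3.
E: beats D and C; loses to B and A → score 2.
A: beats B, E, D, and C → score 4.
D: beats C; loses to B, E, and A → score 1.
C: loses to B, E, A, and D → score 0.
A has the best pairwise record.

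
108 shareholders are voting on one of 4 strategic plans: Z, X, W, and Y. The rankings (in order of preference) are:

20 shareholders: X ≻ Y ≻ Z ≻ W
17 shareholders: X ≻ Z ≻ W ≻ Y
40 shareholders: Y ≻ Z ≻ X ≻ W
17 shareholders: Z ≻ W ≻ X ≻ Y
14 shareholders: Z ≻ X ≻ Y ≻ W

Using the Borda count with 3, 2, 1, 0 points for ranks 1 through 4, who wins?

Z: 20·1 + 17·2 + 40·2 + 17·3 + 14·3 = 227
X: 20·3 + 17·3 + 40·1 + 17·1 + 14·2 = 196
W: 20·0 + 17·1 + 40·0 + 17·2 + 14·0 = 51
Y: 20·2 + 17·0 + 40·3 + 17·0 + 14·1 = 174
Z has the highest Borda score (227).

Z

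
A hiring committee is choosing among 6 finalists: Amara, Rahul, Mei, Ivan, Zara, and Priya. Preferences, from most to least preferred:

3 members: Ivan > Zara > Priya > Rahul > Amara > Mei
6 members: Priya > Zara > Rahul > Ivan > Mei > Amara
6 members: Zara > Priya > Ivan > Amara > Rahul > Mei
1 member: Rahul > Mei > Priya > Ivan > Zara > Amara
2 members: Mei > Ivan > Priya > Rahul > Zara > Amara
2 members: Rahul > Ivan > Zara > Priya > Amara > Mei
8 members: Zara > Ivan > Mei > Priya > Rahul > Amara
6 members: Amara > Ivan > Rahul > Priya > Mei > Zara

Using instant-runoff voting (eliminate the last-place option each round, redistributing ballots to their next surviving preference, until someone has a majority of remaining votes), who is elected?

Zara

Round 1: Amara 6, Rahul 3, Mei 2, Ivan 3, Zara 14, Priya 6. Eliminate Mei.
Round 2: Amara 6, Rahul 3, Ivan 5, Zara 14, Priya 6. Eliminate Rahul.
Round 3: Amara 6, Ivan 7, Zara 14, Priya 7. Eliminate Amara.
Round 4: Ivan 13, Zara 14, Priya 7. Eliminate Priya.
Round 5: Ivan 14, Zara 20. Zara has a majority.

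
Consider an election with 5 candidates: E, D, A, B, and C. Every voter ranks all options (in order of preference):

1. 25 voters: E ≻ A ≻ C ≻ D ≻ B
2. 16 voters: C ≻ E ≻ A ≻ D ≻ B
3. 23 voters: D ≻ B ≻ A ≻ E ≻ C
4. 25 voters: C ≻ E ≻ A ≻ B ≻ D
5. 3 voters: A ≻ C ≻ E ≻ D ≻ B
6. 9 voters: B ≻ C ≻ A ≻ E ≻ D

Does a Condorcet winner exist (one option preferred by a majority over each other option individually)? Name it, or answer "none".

none

Checking pairwise contests:
C beats E 53–48.
E beats D 78–23.
E beats A 66–35.
E beats B 69–32.
A beats C 51–50.
Every option loses at least one head-to-head, so there is no Condorcet winner.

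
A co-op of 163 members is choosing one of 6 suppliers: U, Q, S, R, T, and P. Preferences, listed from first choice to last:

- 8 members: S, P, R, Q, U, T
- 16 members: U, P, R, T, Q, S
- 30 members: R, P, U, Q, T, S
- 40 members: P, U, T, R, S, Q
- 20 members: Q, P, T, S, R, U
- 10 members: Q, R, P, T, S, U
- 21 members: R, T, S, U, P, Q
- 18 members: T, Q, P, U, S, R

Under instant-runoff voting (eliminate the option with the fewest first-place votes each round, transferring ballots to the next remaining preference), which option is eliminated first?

S

Round 1: U 16, Q 30, S 8, R 51, T 18, P 40. Eliminate S.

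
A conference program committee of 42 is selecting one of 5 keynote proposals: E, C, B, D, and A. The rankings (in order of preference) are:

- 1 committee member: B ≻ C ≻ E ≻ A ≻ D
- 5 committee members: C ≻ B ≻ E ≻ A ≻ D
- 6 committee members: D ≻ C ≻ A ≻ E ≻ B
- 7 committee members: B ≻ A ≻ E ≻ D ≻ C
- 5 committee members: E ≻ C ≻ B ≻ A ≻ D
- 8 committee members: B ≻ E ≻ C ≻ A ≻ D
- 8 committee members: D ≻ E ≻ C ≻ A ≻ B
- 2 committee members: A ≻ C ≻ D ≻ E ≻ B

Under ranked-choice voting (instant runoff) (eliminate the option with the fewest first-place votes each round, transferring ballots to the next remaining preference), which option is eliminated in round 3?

Round 1: E 5, C 5, B 16, D 14, A 2. Eliminate A.
Round 2: E 5, C 7, B 16, D 14. Eliminate E.
Round 3: C 12, B 16, D 14. Eliminate C.

C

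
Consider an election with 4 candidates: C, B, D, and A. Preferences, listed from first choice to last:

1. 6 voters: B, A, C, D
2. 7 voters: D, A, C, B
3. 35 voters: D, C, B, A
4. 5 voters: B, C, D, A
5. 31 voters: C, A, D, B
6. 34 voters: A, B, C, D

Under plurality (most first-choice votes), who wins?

First-place votes: C 31, B 11, D 42, A 34.
D has the most first-place votes.

D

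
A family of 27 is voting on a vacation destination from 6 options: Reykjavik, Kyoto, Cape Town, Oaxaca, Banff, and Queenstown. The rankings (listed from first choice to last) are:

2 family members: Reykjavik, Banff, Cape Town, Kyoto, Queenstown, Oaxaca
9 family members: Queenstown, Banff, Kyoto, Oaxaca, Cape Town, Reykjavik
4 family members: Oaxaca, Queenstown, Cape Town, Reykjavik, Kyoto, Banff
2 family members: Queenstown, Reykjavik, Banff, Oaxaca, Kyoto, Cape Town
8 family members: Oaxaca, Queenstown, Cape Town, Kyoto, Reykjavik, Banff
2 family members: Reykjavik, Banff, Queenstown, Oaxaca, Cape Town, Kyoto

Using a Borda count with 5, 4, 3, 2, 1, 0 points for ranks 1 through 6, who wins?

Queenstown

Reykjavik: 2·5 + 9·0 + 4·2 + 2·4 + 8·1 + 2·5 = 44
Kyoto: 2·2 + 9·3 + 4·1 + 2·1 + 8·2 + 2·0 = 53
Cape Town: 2·3 + 9·1 + 4·3 + 2·0 + 8·3 + 2·1 = 53
Oaxaca: 2·0 + 9·2 + 4·5 + 2·2 + 8·5 + 2·2 = 86
Banff: 2·4 + 9·4 + 4·0 + 2·3 + 8·0 + 2·4 = 58
Queenstown: 2·1 + 9·5 + 4·4 + 2·5 + 8·4 + 2·3 = 111
Queenstown has the highest Borda score (111).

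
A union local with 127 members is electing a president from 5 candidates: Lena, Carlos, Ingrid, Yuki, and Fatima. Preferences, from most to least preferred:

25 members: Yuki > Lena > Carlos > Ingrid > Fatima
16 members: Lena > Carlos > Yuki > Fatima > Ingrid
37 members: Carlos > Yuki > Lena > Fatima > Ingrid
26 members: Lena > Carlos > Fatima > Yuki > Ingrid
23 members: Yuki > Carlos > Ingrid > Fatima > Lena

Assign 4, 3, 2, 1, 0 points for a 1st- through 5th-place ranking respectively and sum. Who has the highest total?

Lena: 25·3 + 16·4 + 37·2 + 26·4 + 23·0 = 317
Carlos: 25·2 + 16·3 + 37·4 + 26·3 + 23·3 = 393
Ingrid: 25·1 + 16·0 + 37·0 + 26·0 + 23·2 = 71
Yuki: 25·4 + 16·2 + 37·3 + 26·1 + 23·4 = 361
Fatima: 25·0 + 16·1 + 37·1 + 26·2 + 23·1 = 128
Carlos has the highest Borda score (393).

Carlos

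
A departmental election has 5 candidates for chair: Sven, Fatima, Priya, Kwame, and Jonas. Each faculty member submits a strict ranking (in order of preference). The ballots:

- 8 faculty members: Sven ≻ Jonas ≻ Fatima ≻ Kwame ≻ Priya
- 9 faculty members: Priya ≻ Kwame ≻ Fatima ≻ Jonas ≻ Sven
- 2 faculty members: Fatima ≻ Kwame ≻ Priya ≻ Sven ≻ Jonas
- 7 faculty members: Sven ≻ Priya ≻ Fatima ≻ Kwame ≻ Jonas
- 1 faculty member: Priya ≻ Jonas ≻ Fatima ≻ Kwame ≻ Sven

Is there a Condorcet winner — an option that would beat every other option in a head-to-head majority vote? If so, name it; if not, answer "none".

Sven vs Fatima: 15–12 for Sven.
Sven vs Priya: 15–12 for Sven.
Sven vs Kwame: 15–12 for Sven.
Sven vs Jonas: 17–10 for Sven.
Sven beats every other option head-to-head.

Sven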